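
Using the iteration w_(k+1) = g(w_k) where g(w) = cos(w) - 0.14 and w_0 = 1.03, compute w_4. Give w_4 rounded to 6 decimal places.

w_1 = g(1.030000) = 0.374819
w_2 = g(0.374819) = 0.790574
w_3 = g(0.790574) = 0.563437
w_4 = g(0.563437) = 0.705424

0.705424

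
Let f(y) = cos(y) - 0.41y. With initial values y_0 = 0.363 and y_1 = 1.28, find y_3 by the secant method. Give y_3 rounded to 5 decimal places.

1.10103

Secant update: y_(k+1) = y_k − f(y_k)·(y_k − y_(k-1))/(f(y_k) − f(y_(k-1))).
f(y_0) = 0.786006, f(y_1) = -0.238085
y_2 = 1.280000 - (-0.238085)·(1.280000 - 0.363000)/(-0.238085 - (0.786006)) = 1.066812; f(y_2) = 0.045525
y_3 = 1.066812 - (0.045525)·(1.066812 - 1.280000)/(0.045525 - (-0.238085)) = 1.101033; f(y_3) = 0.001252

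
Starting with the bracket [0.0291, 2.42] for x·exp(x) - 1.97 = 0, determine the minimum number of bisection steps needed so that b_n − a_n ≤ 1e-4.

15

Initial width b − a = 2.42 − 0.0291 = 2.390900.
After n steps the width is (b−a)/2^n; need (b−a)/2^n ≤ 1e-4.
So n ≥ log₂(2.390900/1e-4) = log₂(23909.0000) ≈ 14.5453.
Hence n = 15.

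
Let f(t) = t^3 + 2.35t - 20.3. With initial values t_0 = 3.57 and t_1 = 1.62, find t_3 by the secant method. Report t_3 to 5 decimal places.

2.55978

f(t_0) = 33.588793, f(t_1) = -12.241472
t_2 = 1.620000 - (-12.241472)·(1.620000 - 3.570000)/(-12.241472 - (33.588793)) = 2.140854; f(t_2) = -5.456914
t_3 = 2.140854 - (-5.456914)·(2.140854 - 1.620000)/(-5.456914 - (-12.241472)) = 2.559784; f(t_3) = 2.488458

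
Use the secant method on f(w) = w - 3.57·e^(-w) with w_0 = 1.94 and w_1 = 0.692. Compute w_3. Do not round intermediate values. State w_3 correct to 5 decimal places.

f(w_0) = 1.426977, f(w_1) = -1.095049
w_2 = 0.692000 - (-1.095049)·(0.692000 - 1.940000)/(-1.095049 - (1.426977)) = 1.233874; f(w_2) = 0.194425
w_3 = 1.233874 - (0.194425)·(1.233874 - 0.692000)/(0.194425 - (-1.095049)) = 1.152171; f(w_3) = 0.024230

1.15217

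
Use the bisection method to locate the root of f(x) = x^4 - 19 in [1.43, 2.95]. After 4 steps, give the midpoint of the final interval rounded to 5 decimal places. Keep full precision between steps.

2.04750

f(1.430000) = -14.818384, f(2.950000) = 56.733506 (opposite signs)
step 1: m = 2.190000, f(m) = 4.002575 > 0 → root in [1.430000, 2.190000]
step 2: m = 1.810000, f(m) = -8.267169 < 0 → root in [1.810000, 2.190000]
step 3: m = 2.000000, f(m) = -3.000000 < 0 → root in [2.000000, 2.190000]
step 4: m = 2.095000, f(m) = 0.263540 > 0 → root in [2.000000, 2.095000]
Midpoint of [2.000000, 2.095000] = 2.047500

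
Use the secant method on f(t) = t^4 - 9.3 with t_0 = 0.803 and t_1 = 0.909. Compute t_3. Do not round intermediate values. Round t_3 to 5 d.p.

0.99300

f(t_0) = -8.884221, f(t_1) = -8.617260
t_2 = 0.909000 - (-8.617260)·(0.909000 - 0.803000)/(-8.617260 - (-8.884221)) = 4.330576; f(t_2) = 342.408301
t_3 = 4.330576 - (342.408301)·(4.330576 - 0.909000)/(342.408301 - (-8.617260)) = 0.992996; f(t_3) = -8.327725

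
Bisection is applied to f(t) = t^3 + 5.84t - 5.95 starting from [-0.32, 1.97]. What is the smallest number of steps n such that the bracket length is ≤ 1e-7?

Initial width b − a = 1.97 − -0.32 = 2.290000.
After n steps the width is (b−a)/2^n; need (b−a)/2^n ≤ 1e-7.
So n ≥ log₂(2.290000/1e-7) = log₂(22900000.0000) ≈ 24.4488.
Hence n = 25.

25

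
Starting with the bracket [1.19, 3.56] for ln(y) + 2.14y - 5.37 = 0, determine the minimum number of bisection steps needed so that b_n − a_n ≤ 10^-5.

18

Initial width b − a = 3.56 − 1.19 = 2.370000.
After n steps the width is (b−a)/2^n; need (b−a)/2^n ≤ 10^-5.
So n ≥ log₂(2.370000/10^-5) = log₂(237000.0000) ≈ 17.8545.
Hence n = 18.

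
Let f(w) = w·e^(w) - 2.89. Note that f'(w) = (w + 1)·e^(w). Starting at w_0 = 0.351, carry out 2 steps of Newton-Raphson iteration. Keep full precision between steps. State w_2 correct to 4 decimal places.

1.2075

w_0 = 0.351000: f = -2.391409, f' = 1.919078 → w_1 = 0.351000 - (-2.391409)/(1.919078) = 1.597124
w_1 = 1.597124: f = 4.997884, f' = 12.826690 → w_2 = 1.597124 - (4.997884)/(12.826690) = 1.207476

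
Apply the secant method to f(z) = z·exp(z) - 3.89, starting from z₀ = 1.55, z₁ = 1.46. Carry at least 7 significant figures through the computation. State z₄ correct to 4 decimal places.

1.1875

f(z_0) = 3.412779, f(z_1) = 2.396701
z_2 = 1.460000 - (2.396701)·(1.460000 - 1.550000)/(2.396701 - (3.412779)) = 1.247710; f(z_2) = 0.454975
z_3 = 1.247710 - (0.454975)·(1.247710 - 1.460000)/(0.454975 - (2.396701)) = 1.197967; f(z_3) = 0.079316
z_4 = 1.197967 - (0.079316)·(1.197967 - 1.247710)/(0.079316 - (0.454975)) = 1.187465; f(z_4) = 0.003411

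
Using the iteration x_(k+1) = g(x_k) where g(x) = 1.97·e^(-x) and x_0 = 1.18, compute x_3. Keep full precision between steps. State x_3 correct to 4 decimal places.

x_1 = g(1.180000) = 0.605339
x_2 = g(0.605339) = 1.075402
x_3 = g(1.075402) = 0.672086

0.6721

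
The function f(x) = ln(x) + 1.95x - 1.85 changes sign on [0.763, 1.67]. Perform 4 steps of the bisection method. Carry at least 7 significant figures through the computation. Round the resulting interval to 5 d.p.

f(0.763000) = -0.632647, f(1.670000) = 1.919324 (opposite signs)
step 1: m = 1.216500, f(m) = 0.718153 > 0 → root in [0.763000, 1.216500]
step 2: m = 0.989750, f(m) = 0.069710 > 0 → root in [0.763000, 0.989750]
step 3: m = 0.876375, f(m) = -0.273030 < 0 → root in [0.876375, 0.989750]
step 4: m = 0.933062, f(m) = -0.099811 < 0 → root in [0.933062, 0.989750]

[0.93306, 0.98975]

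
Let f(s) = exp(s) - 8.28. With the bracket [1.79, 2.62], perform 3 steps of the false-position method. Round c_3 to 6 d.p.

f(1.790000) = -2.290548, f(2.620000) = 5.455724
step 1: c = 2.035428, f(c) = -0.624469 < 0 → new bracket [2.035428, 2.620000]
step 2: c = 2.095467, f(c) = -0.150763 < 0 → new bracket [2.095467, 2.620000]
step 3: c = 2.109572, f(c) = -0.035287 < 0 → new bracket [2.109572, 2.620000]

2.109572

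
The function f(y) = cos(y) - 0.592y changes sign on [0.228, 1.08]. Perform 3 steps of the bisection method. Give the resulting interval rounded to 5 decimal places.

f(0.228000) = 0.839144, f(1.080000) = -0.168032 (opposite signs)
step 1: m = 0.654000, f(m) = 0.406489 > 0 → root in [0.654000, 1.080000]
step 2: m = 0.867000, f(m) = 0.133853 > 0 → root in [0.867000, 1.080000]
step 3: m = 0.973500, f(m) = -0.013903 < 0 → root in [0.867000, 0.973500]

[0.86700, 0.97350]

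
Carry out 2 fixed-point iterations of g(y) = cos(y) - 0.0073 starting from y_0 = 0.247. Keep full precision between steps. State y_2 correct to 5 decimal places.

y_1 = g(0.247000) = 0.962350
y_2 = g(0.962350) = 0.564293

0.56429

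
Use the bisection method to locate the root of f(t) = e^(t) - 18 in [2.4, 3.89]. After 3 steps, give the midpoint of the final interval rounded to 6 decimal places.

f(2.400000) = -6.976824, f(3.890000) = 30.910887 (opposite signs)
step 1: m = 3.145000, f(m) = 5.219675 > 0 → root in [2.400000, 3.145000]
step 2: m = 2.772500, f(m) = -2.001419 < 0 → root in [2.772500, 3.145000]
step 3: m = 2.958750, f(m) = 1.273864 > 0 → root in [2.772500, 2.958750]
Midpoint of [2.772500, 2.958750] = 2.865625

2.865625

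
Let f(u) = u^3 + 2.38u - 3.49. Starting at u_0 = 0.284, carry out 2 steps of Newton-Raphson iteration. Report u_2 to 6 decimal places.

Newton update: u ← u − f(u)/f'(u).
f'(u) = 3u^2 + 2.38
u_0 = 0.284000: f = -2.791174, f' = 2.621968 → u_1 = 0.284000 - (-2.791174)/(2.621968) = 1.348534
u_1 = 1.348534: f = 2.171878, f' = 7.835631 → u_2 = 1.348534 - (2.171878)/(7.835631) = 1.071354

1.071354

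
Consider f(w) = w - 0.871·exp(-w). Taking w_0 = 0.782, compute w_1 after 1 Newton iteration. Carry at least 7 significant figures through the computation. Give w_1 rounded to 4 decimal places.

0.5078

f'(w) = 1 + 0.871·exp(-w)
w_0 = 0.782000: f = 0.383526, f' = 1.398474 → w_1 = 0.782000 - (0.383526)/(1.398474) = 0.507754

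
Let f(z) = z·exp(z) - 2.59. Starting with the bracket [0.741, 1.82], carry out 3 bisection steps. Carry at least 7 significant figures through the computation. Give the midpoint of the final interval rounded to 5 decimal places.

0.94331

f(0.741000) = -1.035358, f(1.820000) = 8.642782 (opposite signs)
step 1: m = 1.280500, f(m) = 2.017800 > 0 → root in [0.741000, 1.280500]
step 2: m = 1.010750, f(m) = 0.187198 > 0 → root in [0.741000, 1.010750]
step 3: m = 0.875875, f(m) = -0.487046 < 0 → root in [0.875875, 1.010750]
Midpoint of [0.875875, 1.010750] = 0.943312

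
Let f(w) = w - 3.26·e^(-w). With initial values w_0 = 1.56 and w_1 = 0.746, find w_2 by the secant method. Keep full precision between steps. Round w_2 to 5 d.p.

1.13481

Secant update: w_(k+1) = w_k − f(w_k)·(w_k − w_(k-1))/(f(w_k) − f(w_(k-1))).
f(w_0) = 0.874956, f(w_1) = -0.800087
w_2 = 0.746000 - (-0.800087)·(0.746000 - 1.560000)/(-0.800087 - (0.874956)) = 1.134808; f(w_2) = 0.086771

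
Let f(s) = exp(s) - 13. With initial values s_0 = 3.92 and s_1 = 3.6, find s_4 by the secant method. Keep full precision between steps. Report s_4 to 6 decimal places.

Secant update: s_(k+1) = s_k − f(s_k)·(s_k − s_(k-1))/(f(s_k) − f(s_(k-1))).
f(s_0) = 37.400445, f(s_1) = 23.598234
s_2 = 3.600000 - (23.598234)·(3.600000 - 3.920000)/(23.598234 - (37.400445)) = 3.052882; f(s_2) = 8.176291
s_3 = 3.052882 - (8.176291)·(3.052882 - 3.600000)/(8.176291 - (23.598234)) = 2.762815; f(s_3) = 2.844388
s_4 = 2.762815 - (2.844388)·(2.762815 - 3.052882)/(2.844388 - (8.176291)) = 2.608075; f(s_4) = 0.572893

2.608075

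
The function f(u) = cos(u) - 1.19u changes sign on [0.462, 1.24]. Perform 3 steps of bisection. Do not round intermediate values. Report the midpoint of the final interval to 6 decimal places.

f(0.462000) = 0.345383, f(1.240000) = -1.150804 (opposite signs)
step 1: m = 0.851000, f(m) = -0.353458 < 0 → root in [0.462000, 0.851000]
step 2: m = 0.656500, f(m) = 0.010898 > 0 → root in [0.656500, 0.851000]
step 3: m = 0.753750, f(m) = -0.167835 < 0 → root in [0.656500, 0.753750]
Midpoint of [0.656500, 0.753750] = 0.705125

0.705125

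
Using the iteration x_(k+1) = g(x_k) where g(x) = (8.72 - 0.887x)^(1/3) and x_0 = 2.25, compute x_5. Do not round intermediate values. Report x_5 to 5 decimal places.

x_1 = g(2.250000) = 1.887475
x_2 = g(1.887475) = 1.917095
x_3 = g(1.917095) = 1.914709
x_4 = g(1.914709) = 1.914902
x_5 = g(1.914902) = 1.914886

1.91489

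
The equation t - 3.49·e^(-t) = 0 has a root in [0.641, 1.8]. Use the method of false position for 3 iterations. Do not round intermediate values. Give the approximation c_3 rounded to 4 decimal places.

False-position update: c = (a·f(b) − b·f(a))/(f(b) − f(a)); replace the endpoint whose sign matches f(c).
f(0.641000) = -1.197411, f(1.800000) = 1.223107
step 1: c = 1.214348, f(c) = 0.178155 > 0 → new bracket [0.641000, 1.214348]
step 2: c = 1.140092, f(c) = 0.024025 > 0 → new bracket [0.641000, 1.140092]
step 3: c = 1.130275, f(c) = 0.003198 > 0 → new bracket [0.641000, 1.130275]

1.1303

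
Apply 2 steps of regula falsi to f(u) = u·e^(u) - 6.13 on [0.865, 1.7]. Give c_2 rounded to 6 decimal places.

1.426028

False-position update: c = (a·f(b) − b·f(a))/(f(b) − f(a)); replace the endpoint whose sign matches f(c).
f(0.865000) = -4.075620, f(1.700000) = 3.175711
step 1: c = 1.334313, f(c) = -1.063100 < 0 → new bracket [1.334313, 1.700000]
step 2: c = 1.426028, f(c) = -0.194683 < 0 → new bracket [1.426028, 1.700000]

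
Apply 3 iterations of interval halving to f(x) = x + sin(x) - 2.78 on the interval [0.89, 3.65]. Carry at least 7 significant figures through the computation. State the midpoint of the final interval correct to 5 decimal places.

f(0.890000) = -1.112928, f(3.650000) = 0.383213 (opposite signs)
step 1: m = 2.270000, f(m) = 0.255355 > 0 → root in [0.890000, 2.270000]
step 2: m = 1.580000, f(m) = -0.200042 < 0 → root in [1.580000, 2.270000]
step 3: m = 1.925000, f(m) = 0.082923 > 0 → root in [1.580000, 1.925000]
Midpoint of [1.580000, 1.925000] = 1.752500

1.75250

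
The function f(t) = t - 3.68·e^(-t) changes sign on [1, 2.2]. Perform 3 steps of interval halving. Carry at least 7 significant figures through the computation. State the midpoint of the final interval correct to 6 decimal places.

1.225000

f(1.000000) = -0.353796, f(2.200000) = 1.792244 (opposite signs)
step 1: m = 1.600000, f(m) = 0.857021 > 0 → root in [1.000000, 1.600000]
step 2: m = 1.300000, f(m) = 0.297083 > 0 → root in [1.000000, 1.300000]
step 3: m = 1.150000, f(m) = -0.015223 < 0 → root in [1.150000, 1.300000]
Midpoint of [1.150000, 1.300000] = 1.225000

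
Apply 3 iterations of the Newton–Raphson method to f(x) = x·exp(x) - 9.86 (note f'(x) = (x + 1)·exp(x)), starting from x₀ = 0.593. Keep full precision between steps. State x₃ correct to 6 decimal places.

2.305149

x_0 = 0.593000: f = -8.787021, f' = 2.882388 → x_1 = 0.593000 - (-8.787021)/(2.882388) = 3.641521
x_1 = 3.641521: f = 129.063437, f' = 177.073271 → x_2 = 3.641521 - (129.063437)/(177.073271) = 2.912651
x_2 = 2.912651: f = 43.748889, f' = 72.014419 → x_3 = 2.912651 - (43.748889)/(72.014419) = 2.305149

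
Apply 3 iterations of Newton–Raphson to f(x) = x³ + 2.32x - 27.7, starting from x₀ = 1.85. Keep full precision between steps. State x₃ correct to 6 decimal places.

2.771664

Newton update: x ← x − f(x)/f'(x).
f'(x) = 3x² + 2.32
x_0 = 1.850000: f = -17.076375, f' = 12.587500 → x_1 = 1.850000 - (-17.076375)/(12.587500) = 3.206614
x_1 = 3.206614: f = 12.710937, f' = 33.167114 → x_2 = 3.206614 - (12.710937)/(33.167114) = 2.823375
x_2 = 2.823375: f = 1.356601, f' = 26.234331 → x_3 = 2.823375 - (1.356601)/(26.234331) = 2.771664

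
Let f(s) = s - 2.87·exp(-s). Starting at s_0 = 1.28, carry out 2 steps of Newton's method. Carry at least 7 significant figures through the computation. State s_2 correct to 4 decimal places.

f'(s) = 1 + 2.87·exp(-s)
s_0 = 1.280000: f = 0.482033, f' = 1.797967 → s_1 = 1.280000 - (0.482033)/(1.797967) = 1.011901
s_1 = 1.011901: f = -0.031422, f' = 2.043323 → s_2 = 1.011901 - (-0.031422)/(2.043323) = 1.027279

1.0273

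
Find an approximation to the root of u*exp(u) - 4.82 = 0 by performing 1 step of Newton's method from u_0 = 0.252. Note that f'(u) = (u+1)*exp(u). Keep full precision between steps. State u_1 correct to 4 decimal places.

u_0 = 0.252000: f = -4.495778, f' = 1.610818 → u_1 = 0.252000 - (-4.495778)/(1.610818) = 3.042990

3.0430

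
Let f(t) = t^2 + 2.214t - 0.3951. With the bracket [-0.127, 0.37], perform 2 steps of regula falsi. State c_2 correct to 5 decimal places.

0.16419

False-position update: c = (a·f(b) − b·f(a))/(f(b) − f(a)); replace the endpoint whose sign matches f(c).
f(-0.127000) = -0.660149, f(0.370000) = 0.560980
step 1: c = 0.141681, f(c) = -0.061345 < 0 → new bracket [0.141681, 0.370000]
step 2: c = 0.164187, f(c) = -0.004632 < 0 → new bracket [0.164187, 0.370000]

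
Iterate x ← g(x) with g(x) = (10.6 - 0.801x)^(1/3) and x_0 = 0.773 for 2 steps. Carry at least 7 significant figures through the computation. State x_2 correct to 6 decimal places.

2.070440

x_1 = g(0.773000) = 2.153057
x_2 = g(2.153057) = 2.070440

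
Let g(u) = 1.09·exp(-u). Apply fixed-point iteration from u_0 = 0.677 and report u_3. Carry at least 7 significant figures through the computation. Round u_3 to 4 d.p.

u_1 = g(0.677000) = 0.553872
u_2 = g(0.553872) = 0.626445
u_3 = g(0.626445) = 0.582592

0.5826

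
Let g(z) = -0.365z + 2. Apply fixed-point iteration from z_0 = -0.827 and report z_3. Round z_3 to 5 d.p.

1.57666

z_1 = g(-0.827000) = 2.301855
z_2 = g(2.301855) = 1.159823
z_3 = g(1.159823) = 1.576665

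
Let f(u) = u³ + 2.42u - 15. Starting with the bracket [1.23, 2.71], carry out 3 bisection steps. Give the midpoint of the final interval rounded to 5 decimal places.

f(1.230000) = -10.162533, f(2.710000) = 11.460711 (opposite signs)
step 1: m = 1.970000, f(m) = -2.587227 < 0 → root in [1.970000, 2.710000]
step 2: m = 2.340000, f(m) = 3.475704 > 0 → root in [1.970000, 2.340000]
step 3: m = 2.155000, f(m) = 0.222974 > 0 → root in [1.970000, 2.155000]
Midpoint of [1.970000, 2.155000] = 2.062500

2.06250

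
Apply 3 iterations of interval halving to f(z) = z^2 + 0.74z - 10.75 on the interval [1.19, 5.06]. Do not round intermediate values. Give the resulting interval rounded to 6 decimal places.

f(1.190000) = -8.453300, f(5.060000) = 18.598000 (opposite signs)
step 1: m = 3.125000, f(m) = 1.328125 > 0 → root in [1.190000, 3.125000]
step 2: m = 2.157500, f(m) = -4.498644 < 0 → root in [2.157500, 3.125000]
step 3: m = 2.641250, f(m) = -1.819273 < 0 → root in [2.641250, 3.125000]

[2.641250, 3.125000]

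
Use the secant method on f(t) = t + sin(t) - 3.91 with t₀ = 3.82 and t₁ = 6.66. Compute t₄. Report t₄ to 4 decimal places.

f(t_0) = -0.717554, f(t_1) = 3.117961
t_2 = 6.660000 - (3.117961)·(6.660000 - 3.820000)/(3.117961 - (-0.717554)) = 4.351311; f(t_2) = -0.494205
t_3 = 4.351311 - (-0.494205)·(4.351311 - 6.660000)/(-0.494205 - (3.117961)) = 4.667179; f(t_3) = -0.241799
t_4 = 4.667179 - (-0.241799)·(4.667179 - 4.351311)/(-0.241799 - (-0.494205)) = 4.969773; f(t_4) = 0.092714

4.9698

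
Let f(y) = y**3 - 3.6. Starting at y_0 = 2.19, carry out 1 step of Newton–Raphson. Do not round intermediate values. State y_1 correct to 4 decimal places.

1.7102

f'(y) = 3y**2
y_0 = 2.190000: f = 6.903459, f' = 14.388300 → y_1 = 2.190000 - (6.903459)/(14.388300) = 1.710203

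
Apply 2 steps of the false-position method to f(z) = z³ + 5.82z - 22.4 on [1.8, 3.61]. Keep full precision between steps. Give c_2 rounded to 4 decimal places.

2.0968

f(1.800000) = -6.092000, f(3.610000) = 45.656081
step 1: c = 2.013081, f(c) = -2.525872 < 0 → new bracket [2.013081, 3.610000]
step 2: c = 2.096797, f(c) = -0.977952 < 0 → new bracket [2.096797, 3.610000]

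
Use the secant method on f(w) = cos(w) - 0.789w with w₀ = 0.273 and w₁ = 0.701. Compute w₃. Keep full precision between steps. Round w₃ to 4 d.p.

0.8422

f(w_0) = 0.747569, f(w_1) = 0.211109
w_2 = 0.701000 - (0.211109)·(0.701000 - 0.273000)/(0.211109 - (0.747569)) = 0.869427; f(w_2) = -0.040713
w_3 = 0.869427 - (-0.040713)·(0.869427 - 0.701000)/(-0.040713 - (0.211109)) = 0.842196; f(w_3) = 0.001333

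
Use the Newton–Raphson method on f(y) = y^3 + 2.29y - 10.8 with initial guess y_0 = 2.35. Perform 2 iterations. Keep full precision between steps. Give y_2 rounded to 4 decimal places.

1.8711

f'(y) = 3y^2 + 2.29
y_0 = 2.350000: f = 7.559375, f' = 18.857500 → y_1 = 2.350000 - (7.559375)/(18.857500) = 1.949132
y_1 = 1.949132: f = 1.068485, f' = 13.687343 → y_2 = 1.949132 - (1.068485)/(13.687343) = 1.871068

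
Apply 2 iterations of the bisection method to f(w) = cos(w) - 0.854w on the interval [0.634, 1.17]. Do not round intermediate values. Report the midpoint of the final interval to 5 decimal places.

0.83500

f(0.634000) = 0.264228, f(1.170000) = -0.609028 (opposite signs)
step 1: m = 0.902000, f(m) = -0.150266 < 0 → root in [0.634000, 0.902000]
step 2: m = 0.768000, f(m) = 0.063430 > 0 → root in [0.768000, 0.902000]
Midpoint of [0.768000, 0.902000] = 0.835000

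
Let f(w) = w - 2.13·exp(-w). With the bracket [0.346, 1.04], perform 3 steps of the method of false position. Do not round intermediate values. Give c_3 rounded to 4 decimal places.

f(0.346000) = -1.161002, f(1.040000) = 0.287142
step 1: c = 0.902392, f(c) = 0.038467 > 0 → new bracket [0.346000, 0.902392]
step 2: c = 0.884548, f(c) = 0.005070 > 0 → new bracket [0.346000, 0.884548]
step 3: c = 0.882207, f(c) = 0.000667 > 0 → new bracket [0.346000, 0.882207]

0.8822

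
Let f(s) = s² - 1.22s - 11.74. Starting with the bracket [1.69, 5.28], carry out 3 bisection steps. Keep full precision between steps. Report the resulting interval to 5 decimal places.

f(1.690000) = -10.945700, f(5.280000) = 9.696800 (opposite signs)
step 1: m = 3.485000, f(m) = -3.846475 < 0 → root in [3.485000, 5.280000]
step 2: m = 4.382500, f(m) = 2.119656 > 0 → root in [3.485000, 4.382500]
step 3: m = 3.933750, f(m) = -1.064786 < 0 → root in [3.933750, 4.382500]

[3.93375, 4.38250]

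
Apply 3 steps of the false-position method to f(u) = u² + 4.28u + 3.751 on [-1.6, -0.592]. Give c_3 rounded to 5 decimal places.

f(-1.600000) = -0.537000, f(-0.592000) = 1.567704
step 1: c = -1.342816, f(c) = -0.193098 < 0 → new bracket [-1.342816, -0.592000]
step 2: c = -1.260478, f(c) = -0.055041 < 0 → new bracket [-1.260478, -0.592000]
step 3: c = -1.237804, f(c) = -0.014643 < 0 → new bracket [-1.237804, -0.592000]

-1.23780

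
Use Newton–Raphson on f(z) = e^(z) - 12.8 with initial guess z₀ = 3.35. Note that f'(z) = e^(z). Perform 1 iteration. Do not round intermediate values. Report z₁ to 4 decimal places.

z_0 = 3.350000: f = 15.702734, f' = 28.502734 → z_1 = 3.350000 - (15.702734)/(28.502734) = 2.799080

2.7991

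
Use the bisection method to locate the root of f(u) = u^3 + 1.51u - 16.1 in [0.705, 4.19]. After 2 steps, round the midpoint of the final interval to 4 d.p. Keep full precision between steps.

2.0119

f(0.705000) = -14.685047, f(4.190000) = 63.786959 (opposite signs)
step 1: m = 2.447500, f(m) = 2.256877 > 0 → root in [0.705000, 2.447500]
step 2: m = 1.576250, f(m) = -9.803568 < 0 → root in [1.576250, 2.447500]
Midpoint of [1.576250, 2.447500] = 2.011875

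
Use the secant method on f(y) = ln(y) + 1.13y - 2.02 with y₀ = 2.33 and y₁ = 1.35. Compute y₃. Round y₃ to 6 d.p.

f(y_0) = 1.458768, f(y_1) = -0.194395
y_2 = 1.350000 - (-0.194395)·(1.350000 - 2.330000)/(-0.194395 - (1.458768)) = 1.465238; f(y_2) = 0.017737
y_3 = 1.465238 - (0.017737)·(1.465238 - 1.350000)/(0.017737 - (-0.194395)) = 1.455603; f(y_3) = 0.000251

1.455603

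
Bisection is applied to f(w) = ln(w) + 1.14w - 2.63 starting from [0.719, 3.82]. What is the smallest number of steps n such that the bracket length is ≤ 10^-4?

Initial width b − a = 3.82 − 0.719 = 3.101000.
After n steps the width is (b−a)/2^n; need (b−a)/2^n ≤ 10^-4.
So n ≥ log₂(3.101000/10^-4) = log₂(31010.0000) ≈ 14.9204.
Hence n = 15.

15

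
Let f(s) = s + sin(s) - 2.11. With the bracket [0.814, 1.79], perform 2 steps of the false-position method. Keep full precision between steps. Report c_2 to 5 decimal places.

1.19297

f(0.814000) = -0.568961, f(1.790000) = 0.656071
step 1: c = 1.267299, f(c) = 0.111596 > 0 → new bracket [0.814000, 1.267299]
step 2: c = 1.192968, f(c) = 0.012436 > 0 → new bracket [0.814000, 1.192968]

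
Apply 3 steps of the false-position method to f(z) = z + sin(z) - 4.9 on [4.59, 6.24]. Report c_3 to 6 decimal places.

False-position update: c = (a·f(b) − b·f(a))/(f(b) − f(a)); replace the endpoint whose sign matches f(c).
f(4.590000) = -1.302520, f(6.240000) = 1.296828
step 1: c = 5.416806, f(c) = -0.245182 < 0 → new bracket [5.416806, 6.240000]
step 2: c = 5.547696, f(c) = -0.023255 < 0 → new bracket [5.547696, 6.240000]
step 3: c = 5.559891, f(c) = -0.001966 < 0 → new bracket [5.559891, 6.240000]

5.559891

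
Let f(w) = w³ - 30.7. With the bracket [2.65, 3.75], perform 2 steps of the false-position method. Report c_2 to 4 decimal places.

f(2.650000) = -12.090375, f(3.750000) = 22.034375
step 1: c = 3.039729, f(c) = -2.613042 < 0 → new bracket [3.039729, 3.750000]
step 2: c = 3.115030, f(c) = -0.473583 < 0 → new bracket [3.115030, 3.750000]

3.1150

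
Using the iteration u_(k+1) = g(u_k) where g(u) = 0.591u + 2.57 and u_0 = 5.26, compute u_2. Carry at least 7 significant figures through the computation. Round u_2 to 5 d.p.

5.92609

u_1 = g(5.260000) = 5.678660
u_2 = g(5.678660) = 5.926088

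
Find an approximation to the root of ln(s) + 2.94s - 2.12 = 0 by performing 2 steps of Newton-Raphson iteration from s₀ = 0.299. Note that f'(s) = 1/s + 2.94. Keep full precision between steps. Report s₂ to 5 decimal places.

0.79529

s_0 = 0.299000: f = -2.448252, f' = 6.284482 → s_1 = 0.299000 - (-2.448252)/(6.284482) = 0.688571
s_1 = 0.688571: f = -0.468738, f' = 4.392283 → s_2 = 0.688571 - (-0.468738)/(4.392283) = 0.795290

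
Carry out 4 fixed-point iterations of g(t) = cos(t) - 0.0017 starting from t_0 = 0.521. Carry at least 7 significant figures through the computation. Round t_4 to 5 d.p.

t_1 = g(0.521000) = 0.865622
t_2 = g(0.865622) = 0.646467
t_3 = g(0.646467) = 0.796517
t_4 = g(0.796517) = 0.697501

0.69750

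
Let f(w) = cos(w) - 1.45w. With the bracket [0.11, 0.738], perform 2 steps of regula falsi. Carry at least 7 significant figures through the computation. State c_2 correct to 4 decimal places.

f(0.110000) = 0.834456, f(0.738000) = -0.330284
step 1: c = 0.559919, f(c) = 0.035416 > 0 → new bracket [0.559919, 0.738000]
step 2: c = 0.577165, f(c) = 0.001124 > 0 → new bracket [0.577165, 0.738000]

0.5772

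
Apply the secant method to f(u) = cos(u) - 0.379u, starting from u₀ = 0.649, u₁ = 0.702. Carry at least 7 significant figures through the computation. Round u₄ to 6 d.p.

1.128674

Secant update: u_(k+1) = u_k − f(u_k)·(u_k − u_(k-1))/(f(u_k) − f(u_(k-1))).
f(u_0) = 0.550718, f(u_1) = 0.497494
u_2 = 0.702000 - (0.497494)·(0.702000 - 0.649000)/(0.497494 - (0.550718)) = 1.197406; f(u_2) = -0.089043
u_3 = 1.197406 - (-0.089043)·(1.197406 - 0.702000)/(-0.089043 - (0.497494)) = 1.122198; f(u_3) = 0.008390
u_4 = 1.122198 - (0.008390)·(1.122198 - 1.197406)/(0.008390 - (-0.089043)) = 1.128674; f(u_4) = 0.000091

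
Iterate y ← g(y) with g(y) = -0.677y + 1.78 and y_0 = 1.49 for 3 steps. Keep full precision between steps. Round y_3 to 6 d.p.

0.928435

y_1 = g(1.490000) = 0.771270
y_2 = g(0.771270) = 1.257850
y_3 = g(1.257850) = 0.928435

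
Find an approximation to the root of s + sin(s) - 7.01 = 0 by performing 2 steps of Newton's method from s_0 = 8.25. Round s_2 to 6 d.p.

f'(s) = 1 + cos(s)
s_0 = 8.250000: f = 2.162604, f' = 0.614252 → s_1 = 8.250000 - (2.162604)/(0.614252) = 4.729289
s_1 = 4.729289: f = -3.280569, f' = 1.016899 → s_2 = 4.729289 - (-3.280569)/(1.016899) = 7.955341

7.955341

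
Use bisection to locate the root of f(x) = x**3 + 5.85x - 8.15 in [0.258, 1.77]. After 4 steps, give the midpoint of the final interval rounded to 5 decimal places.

f(0.258000) = -6.623526, f(1.770000) = 7.749733 (opposite signs)
step 1: m = 1.014000, f(m) = -1.175509 < 0 → root in [1.014000, 1.770000]
step 2: m = 1.392000, f(m) = 2.690428 > 0 → root in [1.014000, 1.392000]
step 3: m = 1.203000, f(m) = 0.628542 > 0 → root in [1.014000, 1.203000]
step 4: m = 1.108500, f(m) = -0.303181 < 0 → root in [1.108500, 1.203000]
Midpoint of [1.108500, 1.203000] = 1.155750

1.15575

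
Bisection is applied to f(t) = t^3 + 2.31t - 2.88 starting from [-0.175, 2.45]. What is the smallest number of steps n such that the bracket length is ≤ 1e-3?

Initial width b − a = 2.45 − -0.175 = 2.625000.
After n steps the width is (b−a)/2^n; need (b−a)/2^n ≤ 1e-3.
So n ≥ log₂(2.625000/1e-3) = log₂(2625.0000) ≈ 11.3581.
Hence n = 12.

12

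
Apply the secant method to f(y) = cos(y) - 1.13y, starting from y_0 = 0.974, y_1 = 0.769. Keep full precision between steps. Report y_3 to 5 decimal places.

Secant update: y_(k+1) = y_k − f(y_k)·(y_k − y_(k-1))/(f(y_k) − f(y_(k-1))).
f(y_0) = -0.538625, f(y_1) = -0.150364
y_2 = 0.769000 - (-0.150364)·(0.769000 - 0.974000)/(-0.150364 - (-0.538625)) = 0.689609; f(y_2) = -0.007763
y_3 = 0.689609 - (-0.007763)·(0.689609 - 0.769000)/(-0.007763 - (-0.150364)) = 0.685287; f(y_3) = -0.000137

0.68529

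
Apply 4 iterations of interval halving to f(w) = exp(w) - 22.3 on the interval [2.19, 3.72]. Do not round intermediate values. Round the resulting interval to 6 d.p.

[3.050625, 3.146250]

f(2.190000) = -13.364787, f(3.720000) = 18.964394 (opposite signs)
step 1: m = 2.955000, f(m) = -3.098277 < 0 → root in [2.955000, 3.720000]
step 2: m = 3.337500, f(m) = 5.848667 > 0 → root in [2.955000, 3.337500]
step 3: m = 3.146250, f(m) = 0.948718 > 0 → root in [2.955000, 3.146250]
step 4: m = 3.050625, f(m) = -1.171454 < 0 → root in [3.050625, 3.146250]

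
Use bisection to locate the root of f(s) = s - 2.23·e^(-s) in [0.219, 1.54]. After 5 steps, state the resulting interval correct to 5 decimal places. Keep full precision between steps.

[0.87950, 0.92078]

f(0.219000) = -1.572407, f(1.540000) = 1.061930 (opposite signs)
step 1: m = 0.879500, f(m) = -0.045928 < 0 → root in [0.879500, 1.540000]
step 2: m = 1.209750, f(m) = 0.544604 > 0 → root in [0.879500, 1.209750]
step 3: m = 1.044625, f(m) = 0.260058 > 0 → root in [0.879500, 1.044625]
step 4: m = 0.962063, f(m) = 0.109971 > 0 → root in [0.879500, 0.962063]
step 5: m = 0.920781, f(m) = 0.032778 > 0 → root in [0.879500, 0.920781]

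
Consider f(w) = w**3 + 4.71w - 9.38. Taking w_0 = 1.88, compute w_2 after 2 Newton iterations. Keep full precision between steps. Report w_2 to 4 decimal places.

f'(w) = 3w**2 + 4.71
w_0 = 1.880000: f = 6.119472, f' = 15.313200 → w_1 = 1.880000 - (6.119472)/(15.313200) = 1.480379
w_1 = 1.480379: f = 0.836871, f' = 11.284568 → w_2 = 1.480379 - (0.836871)/(11.284568) = 1.406219

1.4062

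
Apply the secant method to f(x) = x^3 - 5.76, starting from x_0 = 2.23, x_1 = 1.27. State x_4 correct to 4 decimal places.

1.7890

f(x_0) = 5.329567, f(x_1) = -3.711617
x_2 = 1.270000 - (-3.711617)·(1.270000 - 2.230000)/(-3.711617 - (5.329567)) = 1.664102; f(x_2) = -1.151706
x_3 = 1.664102 - (-1.151706)·(1.664102 - 1.270000)/(-1.151706 - (-3.711617)) = 1.841409; f(x_3) = 0.483831
x_4 = 1.841409 - (0.483831)·(1.841409 - 1.664102)/(0.483831 - (-1.151706)) = 1.788958; f(x_4) = -0.034673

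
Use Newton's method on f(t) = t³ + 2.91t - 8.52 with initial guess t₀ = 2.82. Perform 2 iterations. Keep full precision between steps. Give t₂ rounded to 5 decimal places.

1.64280

Newton update: t ← t − f(t)/f'(t).
f'(t) = 3t² + 2.91
t_0 = 2.820000: f = 22.111968, f' = 26.767200 → t_1 = 2.820000 - (22.111968)/(26.767200) = 1.993916
t_1 = 1.993916: f = 5.209503, f' = 14.837098 → t_2 = 1.993916 - (5.209503)/(14.837098) = 1.642802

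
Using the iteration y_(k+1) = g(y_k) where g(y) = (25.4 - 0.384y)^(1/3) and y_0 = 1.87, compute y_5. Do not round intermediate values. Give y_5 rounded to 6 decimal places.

2.895989

y_1 = g(1.870000) = 2.911564
y_2 = g(2.911564) = 2.895751
y_3 = g(2.895751) = 2.895993
y_4 = g(2.895993) = 2.895989
y_5 = g(2.895989) = 2.895989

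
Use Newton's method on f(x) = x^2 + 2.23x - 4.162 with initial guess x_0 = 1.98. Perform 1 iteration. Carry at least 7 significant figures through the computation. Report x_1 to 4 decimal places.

Newton update: x ← x − f(x)/f'(x).
f'(x) = 2x + 2.23
x_0 = 1.980000: f = 4.173800, f' = 6.190000 → x_1 = 1.980000 - (4.173800)/(6.190000) = 1.305719

1.3057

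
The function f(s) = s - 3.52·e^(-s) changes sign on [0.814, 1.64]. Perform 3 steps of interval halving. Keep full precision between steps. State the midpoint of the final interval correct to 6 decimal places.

f(0.814000) = -0.745649, f(1.640000) = 0.957190 (opposite signs)
step 1: m = 1.227000, f(m) = 0.195039 > 0 → root in [0.814000, 1.227000]
step 2: m = 1.020500, f(m) = -0.248160 < 0 → root in [1.020500, 1.227000]
step 3: m = 1.123750, f(m) = -0.020456 < 0 → root in [1.123750, 1.227000]
Midpoint of [1.123750, 1.227000] = 1.175375

1.175375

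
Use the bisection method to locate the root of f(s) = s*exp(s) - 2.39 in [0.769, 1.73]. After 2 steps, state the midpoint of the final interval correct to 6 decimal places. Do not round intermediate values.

0.889125

f(0.769000) = -0.730800, f(1.730000) = 7.368331 (opposite signs)
step 1: m = 1.249500, f(m) = 1.969003 > 0 → root in [0.769000, 1.249500]
step 2: m = 1.009250, f(m) = 0.378920 > 0 → root in [0.769000, 1.009250]
Midpoint of [0.769000, 1.009250] = 0.889125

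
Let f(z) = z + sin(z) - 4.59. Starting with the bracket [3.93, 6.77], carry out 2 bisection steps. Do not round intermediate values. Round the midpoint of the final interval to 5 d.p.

5.70500

f(3.930000) = -1.369231, f(6.770000) = 2.647813 (opposite signs)
step 1: m = 5.350000, f(m) = -0.043520 < 0 → root in [5.350000, 6.770000]
step 2: m = 6.060000, f(m) = 1.248663 > 0 → root in [5.350000, 6.060000]
Midpoint of [5.350000, 6.060000] = 5.705000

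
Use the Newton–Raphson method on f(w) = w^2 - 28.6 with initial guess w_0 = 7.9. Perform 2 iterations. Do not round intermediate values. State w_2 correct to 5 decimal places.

f'(w) = 2w
w_0 = 7.900000: f = 33.810000, f' = 15.800000 → w_1 = 7.900000 - (33.810000)/(15.800000) = 5.760127
w_1 = 5.760127: f = 4.579058, f' = 11.520253 → w_2 = 5.760127 - (4.579058)/(11.520253) = 5.362648

5.36265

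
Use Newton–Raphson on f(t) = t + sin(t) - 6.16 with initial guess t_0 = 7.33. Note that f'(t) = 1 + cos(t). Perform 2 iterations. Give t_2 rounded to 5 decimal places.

6.22513

t_0 = 7.330000: f = 2.035834, f' = 1.500332 → t_1 = 7.330000 - (2.035834)/(1.500332) = 5.973077
t_1 = 5.973077: f = -0.492084, f' = 1.952301 → t_2 = 5.973077 - (-0.492084)/(1.952301) = 6.225131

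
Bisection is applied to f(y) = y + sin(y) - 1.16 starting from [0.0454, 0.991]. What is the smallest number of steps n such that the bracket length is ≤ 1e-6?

Initial width b − a = 0.991 − 0.0454 = 0.945600.
After n steps the width is (b−a)/2^n; need (b−a)/2^n ≤ 1e-6.
So n ≥ log₂(0.945600/1e-6) = log₂(945600.0000) ≈ 19.8509.
Hence n = 20.

20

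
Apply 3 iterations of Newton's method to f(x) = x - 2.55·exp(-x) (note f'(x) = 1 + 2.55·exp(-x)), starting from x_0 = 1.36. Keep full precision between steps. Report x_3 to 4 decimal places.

0.9683

Newton update: x ← x − f(x)/f'(x).
x_0 = 1.360000: f = 0.705515, f' = 1.654485 → x_1 = 1.360000 - (0.705515)/(1.654485) = 0.933574
x_1 = 0.933574: f = -0.068948, f' = 2.002522 → x_2 = 0.933574 - (-0.068948)/(2.002522) = 0.968005
x_2 = 0.968005: f = -0.000587, f' = 1.968592 → x_3 = 0.968005 - (-0.000587)/(1.968592) = 0.968303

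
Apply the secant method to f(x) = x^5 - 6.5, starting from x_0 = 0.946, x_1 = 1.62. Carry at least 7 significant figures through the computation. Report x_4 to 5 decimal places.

f(x_0) = -5.742373, f(x_1) = 4.657710
x_2 = 1.620000 - (4.657710)·(1.620000 - 0.946000)/(4.657710 - (-5.742373)) = 1.318147; f(x_2) = -2.520586
x_3 = 1.318147 - (-2.520586)·(1.318147 - 1.620000)/(-2.520586 - (4.657710)) = 1.424140; f(x_3) = -0.641819
x_4 = 1.424140 - (-0.641819)·(1.424140 - 1.318147)/(-0.641819 - (-2.520586)) = 1.460348; f(x_4) = 0.141750

1.46035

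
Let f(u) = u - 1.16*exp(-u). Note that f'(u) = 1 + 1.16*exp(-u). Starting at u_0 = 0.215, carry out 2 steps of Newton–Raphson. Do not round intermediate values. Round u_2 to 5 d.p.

u_0 = 0.215000: f = -0.720588, f' = 1.935588 → u_1 = 0.215000 - (-0.720588)/(1.935588) = 0.587284
u_1 = 0.587284: f = -0.057485, f' = 1.644769 → u_2 = 0.587284 - (-0.057485)/(1.644769) = 0.622234

0.62223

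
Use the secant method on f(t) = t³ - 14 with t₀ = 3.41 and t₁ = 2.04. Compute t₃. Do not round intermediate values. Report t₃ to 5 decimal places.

2.43286

f(t_0) = 25.651821, f(t_1) = -5.510336
t_2 = 2.040000 - (-5.510336)·(2.040000 - 3.410000)/(-5.510336 - (25.651821)) = 2.282254; f(t_2) = -2.112460
t_3 = 2.282254 - (-2.112460)·(2.282254 - 2.040000)/(-2.112460 - (-5.510336)) = 2.432864; f(t_3) = 0.399693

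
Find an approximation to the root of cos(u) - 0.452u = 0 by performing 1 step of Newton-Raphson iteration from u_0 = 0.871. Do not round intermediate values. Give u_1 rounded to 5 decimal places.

1.07673

Newton update: u ← u − f(u)/f'(u).
f'(u) = -sin(u) - 0.452
u_0 = 0.871000: f = 0.250370, f' = -1.216973 → u_1 = 0.871000 - (0.250370)/(-1.216973) = 1.076732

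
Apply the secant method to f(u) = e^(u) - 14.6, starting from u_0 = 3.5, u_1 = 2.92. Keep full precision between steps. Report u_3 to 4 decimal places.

f(u_0) = 18.515452, f(u_1) = 3.941287
u_2 = 2.920000 - (3.941287)·(2.920000 - 3.500000)/(3.941287 - (18.515452)) = 2.763151; f(u_2) = 1.249703
u_3 = 2.763151 - (1.249703)·(2.763151 - 2.920000)/(1.249703 - (3.941287)) = 2.690326; f(u_3) = 0.136474

2.6903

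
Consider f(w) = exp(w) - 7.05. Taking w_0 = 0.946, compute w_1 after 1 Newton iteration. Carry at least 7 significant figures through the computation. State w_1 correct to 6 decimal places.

2.683452

Newton update: w ← w − f(w)/f'(w).
f'(w) = exp(w)
w_0 = 0.946000: f = -4.474613, f' = 2.575387 → w_1 = 0.946000 - (-4.474613)/(2.575387) = 2.683452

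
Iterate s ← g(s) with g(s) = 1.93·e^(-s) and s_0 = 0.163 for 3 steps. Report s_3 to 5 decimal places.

1.32715

s_1 = g(0.163000) = 1.639711
s_2 = g(1.639711) = 0.374490
s_3 = g(0.374490) = 1.327145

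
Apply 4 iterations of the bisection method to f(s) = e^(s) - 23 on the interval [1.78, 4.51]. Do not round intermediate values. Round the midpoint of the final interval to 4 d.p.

f(1.780000) = -17.070144, f(4.510000) = 67.921819 (opposite signs)
step 1: m = 3.145000, f(m) = 0.219675 > 0 → root in [1.780000, 3.145000]
step 2: m = 2.462500, f(m) = -11.265890 < 0 → root in [2.462500, 3.145000]
step 3: m = 2.803750, f(m) = -6.493570 < 0 → root in [2.803750, 3.145000]
step 4: m = 2.974375, f(m) = -3.422616 < 0 → root in [2.974375, 3.145000]
Midpoint of [2.974375, 3.145000] = 3.059687

3.0597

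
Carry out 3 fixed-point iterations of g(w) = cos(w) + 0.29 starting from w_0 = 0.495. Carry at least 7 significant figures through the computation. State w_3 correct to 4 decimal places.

w_1 = g(0.495000) = 1.169969
w_2 = g(1.169969) = 0.680180
w_3 = g(0.680180) = 1.067459

1.0675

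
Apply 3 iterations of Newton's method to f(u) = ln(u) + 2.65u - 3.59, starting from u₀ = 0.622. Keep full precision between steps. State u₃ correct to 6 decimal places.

f'(u) = 1/u + 2.65
u_0 = 0.622000: f = -2.416515, f' = 4.257717 → u_1 = 0.622000 - (-2.416515)/(4.257717) = 1.189561
u_1 = 1.189561: f = -0.264078, f' = 3.490646 → u_2 = 1.189561 - (-0.264078)/(3.490646) = 1.265214
u_2 = 1.265214: f = -0.001940, f' = 3.440380 → u_3 = 1.265214 - (-0.001940)/(3.440380) = 1.265778

1.265778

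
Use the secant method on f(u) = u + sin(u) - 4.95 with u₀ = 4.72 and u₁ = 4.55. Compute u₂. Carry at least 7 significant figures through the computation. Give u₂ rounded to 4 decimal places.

6.0529

f(u_0) = -1.229971, f(u_1) = -1.386844
u_2 = 4.550000 - (-1.386844)·(4.550000 - 4.720000)/(-1.386844 - (-1.229971)) = 6.052895; f(u_2) = 0.874636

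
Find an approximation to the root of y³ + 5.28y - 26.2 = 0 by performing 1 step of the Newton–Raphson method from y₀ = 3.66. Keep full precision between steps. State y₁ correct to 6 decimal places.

Newton update: y ← y − f(y)/f'(y).
f'(y) = 3y² + 5.28
y_0 = 3.660000: f = 42.152696, f' = 45.466800 → y_1 = 3.660000 - (42.152696)/(45.466800) = 2.732891

2.732891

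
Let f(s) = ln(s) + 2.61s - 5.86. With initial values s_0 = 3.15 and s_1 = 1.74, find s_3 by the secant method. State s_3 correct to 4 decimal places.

f(s_0) = 3.508902, f(s_1) = -0.764715
s_2 = 1.740000 - (-0.764715)·(1.740000 - 3.150000)/(-0.764715 - (3.508902)) = 1.992303; f(s_2) = 0.029203
s_3 = 1.992303 - (0.029203)·(1.992303 - 1.740000)/(0.029203 - (-0.764715)) = 1.983023; f(s_3) = 0.000312

1.9830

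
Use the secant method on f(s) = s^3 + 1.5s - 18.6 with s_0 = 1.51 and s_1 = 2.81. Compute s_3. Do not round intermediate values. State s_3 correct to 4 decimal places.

2.4436

f(s_0) = -12.892049, f(s_1) = 7.803041
s_2 = 2.810000 - (7.803041)·(2.810000 - 1.510000)/(7.803041 - (-12.892049)) = 2.319838; f(s_2) = -2.635696
s_3 = 2.319838 - (-2.635696)·(2.319838 - 2.810000)/(-2.635696 - (7.803041)) = 2.443600; f(s_3) = -0.343428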